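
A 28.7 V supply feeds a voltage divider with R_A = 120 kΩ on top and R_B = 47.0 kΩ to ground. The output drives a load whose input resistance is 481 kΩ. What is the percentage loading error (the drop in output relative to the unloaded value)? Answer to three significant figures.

6.56 %

The divider's output (Thévenin) resistance is R_A‖R_B = 33.77 kΩ.
Fractional drop under load = R_th/(R_th + R_L) = 33.77 / (33.77 + 481) = 0.06561.
So the output falls by 6.56 %.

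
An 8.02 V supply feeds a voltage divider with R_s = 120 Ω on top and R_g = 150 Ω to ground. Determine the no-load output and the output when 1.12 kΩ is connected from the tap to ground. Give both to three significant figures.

Unloaded: 4.46 V; loaded: 4.21 V

Open-circuit: V = 8.02 × 150/(120 + 150) = 4.46 V.
With the load, R_g becomes R_g‖R_L = 132.3 Ω, so V = 8.02 × 132.3/252.3 = 4.21 V.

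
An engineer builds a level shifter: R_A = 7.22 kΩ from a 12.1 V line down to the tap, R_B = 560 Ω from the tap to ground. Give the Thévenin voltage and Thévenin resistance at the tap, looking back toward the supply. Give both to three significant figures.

V_th = 0.871 V, R_th = 520 Ω

V_th is the open-circuit tap voltage: 12.1 × 560/(7220 + 560) = 0.871 V.
With the supply zeroed, R_A and R_B appear in parallel from the tap: R_th = R_A‖R_B = (7220 × 560)/7780 = 520 Ω.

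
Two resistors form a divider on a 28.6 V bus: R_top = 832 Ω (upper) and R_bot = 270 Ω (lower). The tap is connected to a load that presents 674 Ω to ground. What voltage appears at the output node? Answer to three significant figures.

V_out ≈ 5.38 V

The load sits in parallel with R_bot: R_bot‖R_L = (270 × 674) / (270 + 674) = 192.8 Ω.
V_out = 28.6 × 192.8 / (832 + 192.8) = 28.6 × 192.8/1025 = 5.38 V.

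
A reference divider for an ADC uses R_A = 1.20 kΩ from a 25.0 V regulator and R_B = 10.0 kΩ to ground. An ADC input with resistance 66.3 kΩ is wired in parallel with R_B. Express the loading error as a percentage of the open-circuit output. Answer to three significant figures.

1.59 %

The divider's output (Thévenin) resistance is R_A‖R_B = 1.071 kΩ.
Fractional drop under load = R_th/(R_th + R_L) = 1.071 / (1.071 + 66.3) = 0.01590.
So the output falls by 1.59 %.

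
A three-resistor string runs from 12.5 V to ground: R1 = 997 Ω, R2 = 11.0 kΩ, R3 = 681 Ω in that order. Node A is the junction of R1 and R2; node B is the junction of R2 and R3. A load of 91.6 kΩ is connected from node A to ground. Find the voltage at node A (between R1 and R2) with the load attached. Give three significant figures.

V ≈ 11.4 V

Below node A the series string R2+R3 = 11680 Ω sits in parallel with the 91600 Ω load: 10360 Ω.
V_A = 12.5 × 10360/(997 + 10360) = 11.4 V.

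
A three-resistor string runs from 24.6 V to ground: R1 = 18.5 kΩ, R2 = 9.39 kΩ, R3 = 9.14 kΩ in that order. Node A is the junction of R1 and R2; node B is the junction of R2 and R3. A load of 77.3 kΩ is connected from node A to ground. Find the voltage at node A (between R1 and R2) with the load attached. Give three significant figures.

Below node A the series string R2+R3 = 18.53 kΩ sits in parallel with the 77.3 kΩ load: 14.95 kΩ.
V_A = 24.6 × 14.95/(18.5 + 14.95) = 11.0 V.

V ≈ 11.0 V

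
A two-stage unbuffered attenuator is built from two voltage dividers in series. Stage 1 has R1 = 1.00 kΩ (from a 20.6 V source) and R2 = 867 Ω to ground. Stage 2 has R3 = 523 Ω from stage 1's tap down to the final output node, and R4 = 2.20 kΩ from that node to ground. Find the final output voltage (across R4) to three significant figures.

V_out ≈ 6.60 V

Stage 2 presents R3+R4 = 2723 Ω as a load on stage 1's tap.
Stage 1's lower leg becomes R2‖(R3+R4) = 657.6 Ω, so V_mid = 20.6 × 657.6/1658 = 8.173 V.
Stage 2 is itself unloaded: V_out = V_mid × R4/(R3+R4) = 8.173 × 2200/2723 = 6.60 V.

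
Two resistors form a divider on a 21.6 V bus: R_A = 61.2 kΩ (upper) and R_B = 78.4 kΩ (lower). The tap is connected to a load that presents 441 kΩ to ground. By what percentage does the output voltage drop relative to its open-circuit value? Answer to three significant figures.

7.23 %

The divider's output (Thévenin) resistance is R_A‖R_B = 34.37 kΩ.
Fractional drop under load = R_th/(R_th + R_L) = 34.37 / (34.37 + 441) = 0.07230.
So the output falls by 7.23 %.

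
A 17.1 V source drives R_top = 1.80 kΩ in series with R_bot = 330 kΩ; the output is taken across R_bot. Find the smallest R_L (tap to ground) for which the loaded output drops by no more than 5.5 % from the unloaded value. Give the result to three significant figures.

R_L(min) ≈ 30.8 kΩ

Output resistance R_th = R_top‖R_bot = (1.80 × 330)/331.8 = 1.790 kΩ.
The fractional drop is R_th/(R_th + R_L); requiring this ≤ 0.0550 gives R_L ≥ R_th(1/0.0550 − 1) = 1.790 × 17.18 = 30.8 kΩ.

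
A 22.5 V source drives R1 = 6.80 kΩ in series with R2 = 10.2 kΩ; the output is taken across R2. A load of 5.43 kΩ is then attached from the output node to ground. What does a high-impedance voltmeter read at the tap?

V_out ≈ 7.71 V

The load sits in parallel with R2: R2‖R_L = (10.2 × 5.43) / (10.2 + 5.43) = 3.544 kΩ.
V_out = 22.5 × 3.544 / (6.80 + 3.544) = 22.5 × 3.544/10.34 = 7.71 V.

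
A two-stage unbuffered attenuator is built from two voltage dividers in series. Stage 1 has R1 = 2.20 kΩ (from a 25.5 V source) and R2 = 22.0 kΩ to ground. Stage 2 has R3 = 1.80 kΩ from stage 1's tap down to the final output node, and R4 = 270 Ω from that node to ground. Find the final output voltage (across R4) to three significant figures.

V_out ≈ 1.54 V

Stage 2 presents R3+R4 = 2070 Ω as a load on stage 1's tap.
Stage 1's lower leg becomes R2‖(R3+R4) = 1892 Ω, so V_mid = 25.5 × 1892/4092 = 11.79 V.
Stage 2 is itself unloaded: V_out = V_mid × R4/(R3+R4) = 11.79 × 270/2070 = 1.54 V.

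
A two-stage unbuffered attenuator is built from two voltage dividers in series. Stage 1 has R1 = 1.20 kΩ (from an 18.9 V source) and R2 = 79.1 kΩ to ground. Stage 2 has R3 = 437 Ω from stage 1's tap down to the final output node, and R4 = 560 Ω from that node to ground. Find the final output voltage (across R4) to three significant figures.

Stage 2 presents R3+R4 = 997.0 Ω as a load on stage 1's tap.
Stage 1's lower leg becomes R2‖(R3+R4) = 984.6 Ω, so V_mid = 18.9 × 984.6/2185 = 8.518 V.
Stage 2 is itself unloaded: V_out = V_mid × R4/(R3+R4) = 8.518 × 560/997.0 = 4.78 V.

V_out ≈ 4.78 V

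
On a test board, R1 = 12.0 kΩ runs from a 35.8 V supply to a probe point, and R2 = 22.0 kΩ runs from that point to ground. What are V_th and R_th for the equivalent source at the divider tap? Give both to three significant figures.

V_th is the open-circuit tap voltage: 35.8 × 22.0/(12.0 + 22.0) = 23.2 V.
With the supply zeroed, R1 and R2 appear in parallel from the tap: R_th = R1‖R2 = (12.0 × 22.0)/34.00 = 7.76 kΩ.

V_th = 23.2 V, R_th = 7.76 kΩ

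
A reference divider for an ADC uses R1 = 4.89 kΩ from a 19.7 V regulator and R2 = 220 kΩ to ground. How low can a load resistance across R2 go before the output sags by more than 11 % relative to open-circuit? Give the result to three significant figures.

R_L(min) ≈ 38.7 kΩ

Output resistance R_th = R1‖R2 = (4.89 × 220)/224.9 = 4.784 kΩ.
The fractional drop is R_th/(R_th + R_L); requiring this ≤ 0.110 gives R_L ≥ R_th(1/0.110 − 1) = 4.784 × 8.091 = 38.7 kΩ.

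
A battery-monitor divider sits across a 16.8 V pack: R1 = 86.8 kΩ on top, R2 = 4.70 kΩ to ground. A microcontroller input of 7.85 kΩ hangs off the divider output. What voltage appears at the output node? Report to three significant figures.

The load sits in parallel with R2: R2‖R_L = (4.70 × 7.85) / (4.70 + 7.85) = 2.940 kΩ.
V_out = 16.8 × 2.940 / (86.8 + 2.940) = 16.8 × 2.940/89.74 = 0.550 V.
(Unloaded it would have been 0.863 V.)

V_out ≈ 0.550 V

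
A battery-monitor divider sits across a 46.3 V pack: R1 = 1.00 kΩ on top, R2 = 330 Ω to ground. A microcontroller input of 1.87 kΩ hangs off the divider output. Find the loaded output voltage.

The load sits in parallel with R2: R2‖R_L = (330 × 1870) / (330 + 1870) = 280.5 Ω.
V_out = 46.3 × 280.5 / (1000 + 280.5) = 46.3 × 280.5/1280 = 10.1 V.
(Unloaded it would have been 11.5 V.)

V_out ≈ 10.1 V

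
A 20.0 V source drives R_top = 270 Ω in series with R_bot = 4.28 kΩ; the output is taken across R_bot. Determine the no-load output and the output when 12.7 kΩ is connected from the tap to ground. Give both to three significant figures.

Open-circuit: V = 20.0 × 4280/(270 + 4280) = 18.8 V.
With the load, R_bot becomes R_bot‖R_L = 3201 Ω, so V = 20.0 × 3201/3471 = 18.4 V.

Unloaded: 18.8 V; loaded: 18.4 V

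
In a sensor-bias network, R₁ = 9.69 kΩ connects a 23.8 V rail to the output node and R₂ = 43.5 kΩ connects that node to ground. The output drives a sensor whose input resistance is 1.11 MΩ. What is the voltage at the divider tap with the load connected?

V_out ≈ 19.3 V

The load sits in parallel with R₂: R₂‖R_L = (43.5 × 1110) / (43.5 + 1110) = 41.86 kΩ.
V_out = 23.8 × 41.86 / (9.69 + 41.86) = 23.8 × 41.86/51.55 = 19.3 V.
(Unloaded it would have been 19.5 V.)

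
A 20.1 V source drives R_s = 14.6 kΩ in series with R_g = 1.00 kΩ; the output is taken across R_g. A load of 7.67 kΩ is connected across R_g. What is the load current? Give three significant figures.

I_L ≈ 0.150 mA

R_g‖R_L = 0.8847 kΩ; V_out = 20.1 × 0.8847/15.48 = 1.148 V.
I_L = V_out / R_L = 1.148 / 7.67 kΩ = 0.150 mA.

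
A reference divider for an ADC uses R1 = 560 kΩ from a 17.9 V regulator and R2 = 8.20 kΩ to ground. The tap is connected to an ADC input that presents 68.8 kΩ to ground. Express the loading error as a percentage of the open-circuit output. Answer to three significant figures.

Unloaded V = 17.9 × 8.20/568.2 = 0.25832 V.
Loaded: R2‖R_L = 7.327 kΩ, giving V = 17.9 × 7.327/567.3 = 0.23117 V.
Drop = (0.25832 − 0.23117) / 0.25832 = 10.5 %.

10.5 %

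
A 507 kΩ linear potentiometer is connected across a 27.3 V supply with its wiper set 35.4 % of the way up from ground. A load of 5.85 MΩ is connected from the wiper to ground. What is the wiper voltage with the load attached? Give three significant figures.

V ≈ 9.48 V

The wiper splits the pot into (1−α)R = 327.5 kΩ above and αR = 179.5 kΩ below.
Lower section ‖ load = 174.1 kΩ.
V_wiper = 27.3 × 174.1/(327.5 + 174.1) = 9.48 V.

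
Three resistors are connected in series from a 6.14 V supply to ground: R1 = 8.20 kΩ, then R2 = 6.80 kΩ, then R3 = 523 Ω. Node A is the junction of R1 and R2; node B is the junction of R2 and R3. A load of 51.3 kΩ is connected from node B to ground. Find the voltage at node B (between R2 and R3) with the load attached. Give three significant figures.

V ≈ 0.205 V

At node B, R3 is in parallel with the load: R3‖R_L = 517.7 Ω.
Below node A the resistance is R2 + (R3‖R_L) = 7318 Ω, so V_A = 6.14 × 7318/15520 = 2.895 V.
Then V_B = V_A × (R3‖R_L)/(R2 + R3‖R_L) = 2.895 × 517.7/7318 = 0.205 V.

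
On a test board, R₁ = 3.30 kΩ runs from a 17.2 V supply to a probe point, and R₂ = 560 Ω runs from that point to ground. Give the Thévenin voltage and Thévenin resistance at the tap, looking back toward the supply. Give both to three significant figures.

V_th = 2.50 V, R_th = 479 Ω

V_th is the open-circuit tap voltage: 17.2 × 560/(3300 + 560) = 2.50 V.
With the supply zeroed, R₁ and R₂ appear in parallel from the tap: R_th = R₁‖R₂ = (3300 × 560)/3860 = 479 Ω.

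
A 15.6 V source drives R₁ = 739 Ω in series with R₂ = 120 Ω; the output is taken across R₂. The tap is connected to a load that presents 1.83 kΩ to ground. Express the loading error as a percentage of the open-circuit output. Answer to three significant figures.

The divider's output (Thévenin) resistance is R₁‖R₂ = 103.2 Ω.
Fractional drop under load = R_th/(R_th + R_L) = 103.2 / (103.2 + 1830) = 0.05340.
So the output falls by 5.34 %.

5.34 %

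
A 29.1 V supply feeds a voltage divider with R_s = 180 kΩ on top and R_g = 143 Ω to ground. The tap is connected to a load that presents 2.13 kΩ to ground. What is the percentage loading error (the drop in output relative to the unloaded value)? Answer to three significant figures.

6.29 %

The divider's output (Thévenin) resistance is R_s‖R_g = 142.9 Ω.
Fractional drop under load = R_th/(R_th + R_L) = 142.9 / (142.9 + 2130) = 0.06287.
So the output falls by 6.29 %.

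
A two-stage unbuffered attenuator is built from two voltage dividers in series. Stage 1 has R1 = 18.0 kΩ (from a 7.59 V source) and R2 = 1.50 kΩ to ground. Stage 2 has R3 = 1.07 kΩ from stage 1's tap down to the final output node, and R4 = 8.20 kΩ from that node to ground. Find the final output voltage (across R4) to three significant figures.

V_out ≈ 0.449 V

Stage 2 presents R3+R4 = 9.270 kΩ as a load on stage 1's tap.
Stage 1's lower leg becomes R2‖(R3+R4) = 1.291 kΩ, so V_mid = 7.59 × 1.291/19.29 = 0.5080 V.
Stage 2 is itself unloaded: V_out = V_mid × R4/(R3+R4) = 0.5080 × 8.20/9.270 = 0.449 V.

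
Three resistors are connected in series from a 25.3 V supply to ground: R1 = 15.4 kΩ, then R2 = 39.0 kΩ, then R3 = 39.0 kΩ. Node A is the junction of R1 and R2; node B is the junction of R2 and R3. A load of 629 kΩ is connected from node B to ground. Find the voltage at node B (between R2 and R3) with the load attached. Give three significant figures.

V ≈ 10.2 V

At node B, R3 is in parallel with the load: R3‖R_L = 36.72 kΩ.
Below node A the resistance is R2 + (R3‖R_L) = 75.72 kΩ, so V_A = 25.3 × 75.72/91.12 = 21.02 V.
Then V_B = V_A × (R3‖R_L)/(R2 + R3‖R_L) = 21.02 × 36.72/75.72 = 10.2 V.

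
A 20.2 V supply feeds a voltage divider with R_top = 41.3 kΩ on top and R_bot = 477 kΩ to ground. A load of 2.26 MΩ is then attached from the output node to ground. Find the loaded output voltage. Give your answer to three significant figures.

V_out ≈ 18.3 V

The load sits in parallel with R_bot: R_bot‖R_L = (477 × 2260) / (477 + 2260) = 393.9 kΩ.
V_out = 20.2 × 393.9 / (41.3 + 393.9) = 20.2 × 393.9/435.2 = 18.3 V.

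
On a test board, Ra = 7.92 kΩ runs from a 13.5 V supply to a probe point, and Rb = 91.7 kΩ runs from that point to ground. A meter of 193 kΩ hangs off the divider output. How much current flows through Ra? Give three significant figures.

I ≈ 0.193 mA

Rb‖R_L = 62.16 kΩ, so the source sees Ra + Rb‖R_L = 70.08 kΩ.
I = 13.5 V / 70.08 kΩ = 0.193 mA.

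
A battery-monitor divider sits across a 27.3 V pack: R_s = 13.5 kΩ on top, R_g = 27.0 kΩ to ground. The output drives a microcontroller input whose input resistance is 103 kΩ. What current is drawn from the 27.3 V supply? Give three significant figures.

I ≈ 0.782 mA

R_g‖R_L = 21.39 kΩ, so the source sees R_s + R_g‖R_L = 34.89 kΩ.
I = 27.3 V / 34.89 kΩ = 0.782 mA.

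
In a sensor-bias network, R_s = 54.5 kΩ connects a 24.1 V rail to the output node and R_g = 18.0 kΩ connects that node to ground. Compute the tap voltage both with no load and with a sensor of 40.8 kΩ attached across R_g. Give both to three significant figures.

Open-circuit: V = 24.1 × 18.0/(54.5 + 18.0) = 5.98 V.
With the load, R_g becomes R_g‖R_L = 12.49 kΩ, so V = 24.1 × 12.49/66.99 = 4.49 V.

Unloaded: 5.98 V; loaded: 4.49 V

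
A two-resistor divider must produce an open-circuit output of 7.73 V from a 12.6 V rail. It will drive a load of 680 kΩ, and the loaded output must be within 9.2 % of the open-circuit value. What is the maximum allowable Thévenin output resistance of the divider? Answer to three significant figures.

R_th ≤ 68.9 kΩ

Loading drop = R_th/(R_th + R_L) ≤ 0.0920, so R_th ≤ R_L · ε/(1−ε) = 680 kΩ × 0.0920/0.9080 = 68.9 kΩ.
(Any R1, R2 with R2/(R1+R2) = 0.613 and R1‖R2 ≤ 68.9 kΩ will meet the spec.)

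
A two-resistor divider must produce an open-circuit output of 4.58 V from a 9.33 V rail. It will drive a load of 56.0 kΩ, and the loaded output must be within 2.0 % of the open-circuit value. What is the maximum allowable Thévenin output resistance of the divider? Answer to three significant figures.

R_th ≤ 1.14 kΩ

Loading drop = R_th/(R_th + R_L) ≤ 0.0200, so R_th ≤ R_L · ε/(1−ε) = 56.0 kΩ × 0.0200/0.9800 = 1.14 kΩ.
(Any R1, R2 with R2/(R1+R2) = 0.491 and R1‖R2 ≤ 1.14 kΩ will meet the spec.)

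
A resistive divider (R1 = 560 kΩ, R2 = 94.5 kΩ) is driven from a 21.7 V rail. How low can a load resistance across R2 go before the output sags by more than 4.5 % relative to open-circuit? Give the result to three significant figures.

R_L(min) ≈ 1.72 MΩ

Output resistance R_th = R1‖R2 = (560 × 94.5)/654.5 = 80.86 kΩ.
The fractional drop is R_th/(R_th + R_L); requiring this ≤ 0.0450 gives R_L ≥ R_th(1/0.0450 − 1) = 80.86 × 21.22 = 1.72 MΩ.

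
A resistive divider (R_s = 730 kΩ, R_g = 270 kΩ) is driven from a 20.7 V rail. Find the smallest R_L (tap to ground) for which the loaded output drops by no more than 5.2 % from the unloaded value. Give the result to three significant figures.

R_L(min) ≈ 3.59 MΩ

Output resistance R_th = R_s‖R_g = (730 × 270)/1000 = 197.1 kΩ.
The fractional drop is R_th/(R_th + R_L); requiring this ≤ 0.0520 gives R_L ≥ R_th(1/0.0520 − 1) = 197.1 × 18.23 = 3.59 MΩ.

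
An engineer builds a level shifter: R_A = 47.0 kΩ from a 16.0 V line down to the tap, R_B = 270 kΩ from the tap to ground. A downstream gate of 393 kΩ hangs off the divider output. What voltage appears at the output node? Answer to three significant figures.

V_out ≈ 12.4 V

The load sits in parallel with R_B: R_B‖R_L = (270 × 393) / (270 + 393) = 160.0 kΩ.
V_out = 16.0 × 160.0 / (47.0 + 160.0) = 16.0 × 160.0/207.0 = 12.4 V.
(Unloaded it would have been 13.6 V.)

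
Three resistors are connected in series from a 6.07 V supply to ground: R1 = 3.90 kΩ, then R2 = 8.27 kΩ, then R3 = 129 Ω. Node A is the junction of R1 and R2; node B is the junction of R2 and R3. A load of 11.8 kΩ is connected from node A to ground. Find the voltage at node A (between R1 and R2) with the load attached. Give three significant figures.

Below node A the series string R2+R3 = 8399 Ω sits in parallel with the 11800 Ω load: 4907 Ω.
V_A = 6.07 × 4907/(3900 + 4907) = 3.38 V.

V ≈ 3.38 V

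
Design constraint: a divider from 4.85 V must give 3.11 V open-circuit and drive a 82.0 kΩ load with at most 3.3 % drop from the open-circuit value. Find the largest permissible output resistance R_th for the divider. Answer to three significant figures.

R_th ≤ 2.80 kΩ

Loading drop = R_th/(R_th + R_L) ≤ 0.0330, so R_th ≤ R_L · ε/(1−ε) = 82.0 kΩ × 0.0330/0.9670 = 2.80 kΩ.
(Any R1, R2 with R2/(R1+R2) = 0.641 and R1‖R2 ≤ 2.80 kΩ will meet the spec.)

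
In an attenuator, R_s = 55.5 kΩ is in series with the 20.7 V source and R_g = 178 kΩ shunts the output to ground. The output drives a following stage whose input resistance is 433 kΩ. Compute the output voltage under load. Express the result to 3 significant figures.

The load sits in parallel with R_g: R_g‖R_L = (178 × 433) / (178 + 433) = 126.1 kΩ.
V_out = 20.7 × 126.1 / (55.5 + 126.1) = 20.7 × 126.1/181.6 = 14.4 V.

V_out ≈ 14.4 V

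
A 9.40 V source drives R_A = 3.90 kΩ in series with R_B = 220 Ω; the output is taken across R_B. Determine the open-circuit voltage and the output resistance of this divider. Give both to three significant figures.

V_th is the open-circuit tap voltage: 9.40 × 220/(3900 + 220) = 0.502 V.
With the supply zeroed, R_A and R_B appear in parallel from the tap: R_th = R_A‖R_B = (3900 × 220)/4120 = 208 Ω.

V_th = 0.502 V, R_th = 208 Ω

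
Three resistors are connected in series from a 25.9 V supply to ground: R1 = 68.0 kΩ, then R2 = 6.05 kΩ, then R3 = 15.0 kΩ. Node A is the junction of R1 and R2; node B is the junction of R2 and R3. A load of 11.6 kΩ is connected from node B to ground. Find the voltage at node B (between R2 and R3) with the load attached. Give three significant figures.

At node B, R3 is in parallel with the load: R3‖R_L = 6.541 kΩ.
Below node A the resistance is R2 + (R3‖R_L) = 12.59 kΩ, so V_A = 25.9 × 12.59/80.59 = 4.047 V.
Then V_B = V_A × (R3‖R_L)/(R2 + R3‖R_L) = 4.047 × 6.541/12.59 = 2.10 V.

V ≈ 2.10 V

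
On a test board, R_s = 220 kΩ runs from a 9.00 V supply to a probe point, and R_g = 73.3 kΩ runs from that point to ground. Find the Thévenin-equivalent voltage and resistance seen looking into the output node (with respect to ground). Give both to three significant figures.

V_th is the open-circuit tap voltage: 9.00 × 73.3/(220 + 73.3) = 2.25 V.
With the supply zeroed, R_s and R_g appear in parallel from the tap: R_th = R_s‖R_g = (220 × 73.3)/293.3 = 55.0 kΩ.

V_th = 2.25 V, R_th = 55.0 kΩ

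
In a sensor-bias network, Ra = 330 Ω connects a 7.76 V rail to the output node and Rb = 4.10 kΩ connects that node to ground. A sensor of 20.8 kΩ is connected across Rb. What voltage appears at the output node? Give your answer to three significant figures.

The load sits in parallel with Rb: Rb‖R_L = (4100 × 20800) / (4100 + 20800) = 3425 Ω.
V_out = 7.76 × 3425 / (330 + 3425) = 7.76 × 3425/3755 = 7.08 V.

V_out ≈ 7.08 V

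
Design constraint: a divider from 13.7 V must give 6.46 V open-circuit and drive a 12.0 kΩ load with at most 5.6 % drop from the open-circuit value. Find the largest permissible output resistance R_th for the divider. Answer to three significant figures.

R_th ≤ 712 Ω

Loading drop = R_th/(R_th + R_L) ≤ 0.0560, so R_th ≤ R_L · ε/(1−ε) = 12.0 kΩ × 0.0560/0.9440 = 712 Ω.
(Any R1, R2 with R2/(R1+R2) = 0.472 and R1‖R2 ≤ 712 Ω will meet the spec.)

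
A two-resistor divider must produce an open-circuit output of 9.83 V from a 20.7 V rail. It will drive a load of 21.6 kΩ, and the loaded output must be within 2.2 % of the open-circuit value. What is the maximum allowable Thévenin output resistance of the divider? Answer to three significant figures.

Loading drop = R_th/(R_th + R_L) ≤ 0.0220, so R_th ≤ R_L · ε/(1−ε) = 21.6 kΩ × 0.0220/0.9780 = 486 Ω.
(Any R1, R2 with R2/(R1+R2) = 0.475 and R1‖R2 ≤ 486 Ω will meet the spec.)

R_th ≤ 486 Ω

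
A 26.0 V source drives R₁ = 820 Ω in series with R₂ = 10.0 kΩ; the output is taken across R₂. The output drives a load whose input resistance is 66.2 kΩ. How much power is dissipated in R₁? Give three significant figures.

Total resistance from the source is R₁ + (R₂‖R_L) = 9508 Ω, so I = 26.0/9508 Ω = 2.735 mA.
P = I²·R₁ = (2.735 mA)² × 820 Ω = 6.13 mW.

P ≈ 6.13 mW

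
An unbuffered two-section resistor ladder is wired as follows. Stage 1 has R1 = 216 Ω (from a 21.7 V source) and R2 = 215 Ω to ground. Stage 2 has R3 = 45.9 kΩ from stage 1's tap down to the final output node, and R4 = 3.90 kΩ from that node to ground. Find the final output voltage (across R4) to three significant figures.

Stage 2 presents R3+R4 = 49800 Ω as a load on stage 1's tap.
Stage 1's lower leg becomes R2‖(R3+R4) = 214.1 Ω, so V_mid = 21.7 × 214.1/430.1 = 10.80 V.
Stage 2 is itself unloaded: V_out = V_mid × R4/(R3+R4) = 10.80 × 3900/49800 = 0.846 V.

V_out ≈ 0.846 V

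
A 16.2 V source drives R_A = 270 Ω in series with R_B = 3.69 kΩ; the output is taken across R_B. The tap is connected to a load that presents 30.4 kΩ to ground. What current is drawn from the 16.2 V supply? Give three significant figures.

R_B‖R_L = 3291 Ω, so the source sees R_A + R_B‖R_L = 3561 Ω.
I = 16.2 V / 3561 Ω = 4.55 mA.

I ≈ 4.55 mA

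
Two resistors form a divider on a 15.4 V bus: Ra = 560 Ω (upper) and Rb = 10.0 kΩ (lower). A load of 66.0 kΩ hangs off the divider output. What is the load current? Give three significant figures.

I_L ≈ 0.219 mA

Rb‖R_L = 8684 Ω; V_out = 15.4 × 8684/9244 = 14.47 V.
I_L = V_out / R_L = 14.47 / 66.0 kΩ = 0.219 mA.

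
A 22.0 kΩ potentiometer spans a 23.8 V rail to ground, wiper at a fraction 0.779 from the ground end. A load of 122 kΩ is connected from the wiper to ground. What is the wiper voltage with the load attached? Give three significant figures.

The wiper splits the pot into (1−α)R = 4.862 kΩ above and αR = 17.14 kΩ below.
Lower section ‖ load = 15.03 kΩ.
V_wiper = 23.8 × 15.03/(4.862 + 15.03) = 18.0 V.

V ≈ 18.0 V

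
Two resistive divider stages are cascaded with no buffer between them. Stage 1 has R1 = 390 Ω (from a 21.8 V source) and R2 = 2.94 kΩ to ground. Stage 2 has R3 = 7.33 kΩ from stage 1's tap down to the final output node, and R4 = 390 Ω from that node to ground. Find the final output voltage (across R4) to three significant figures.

V_out ≈ 0.931 V

Stage 2 presents R3+R4 = 7720 Ω as a load on stage 1's tap.
Stage 1's lower leg becomes R2‖(R3+R4) = 2129 Ω, so V_mid = 21.8 × 2129/2519 = 18.43 V.
Stage 2 is itself unloaded: V_out = V_mid × R4/(R3+R4) = 18.43 × 390/7720 = 0.931 V.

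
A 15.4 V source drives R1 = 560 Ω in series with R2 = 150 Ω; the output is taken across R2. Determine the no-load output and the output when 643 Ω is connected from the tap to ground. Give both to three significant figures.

Open-circuit: V = 15.4 × 150/(560 + 150) = 3.25 V.
With the load, R2 becomes R2‖R_L = 121.6 Ω, so V = 15.4 × 121.6/681.6 = 2.75 V.

Unloaded: 3.25 V; loaded: 2.75 V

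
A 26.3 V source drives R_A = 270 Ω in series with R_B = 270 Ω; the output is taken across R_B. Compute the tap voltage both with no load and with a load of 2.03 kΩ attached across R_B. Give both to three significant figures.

Open-circuit: V = 26.3 × 270/(270 + 270) = 13.2 V.
With the load, R_B becomes R_B‖R_L = 238.3 Ω, so V = 26.3 × 238.3/508.3 = 12.3 V.

Unloaded: 13.2 V; loaded: 12.3 V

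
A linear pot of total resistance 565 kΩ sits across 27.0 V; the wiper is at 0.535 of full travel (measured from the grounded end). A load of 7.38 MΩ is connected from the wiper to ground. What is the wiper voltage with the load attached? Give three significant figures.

V ≈ 14.2 V

The wiper splits the pot into (1−α)R = 262.7 kΩ above and αR = 302.3 kΩ below.
Lower section ‖ load = 290.4 kΩ.
V_wiper = 27.0 × 290.4/(262.7 + 290.4) = 14.2 V.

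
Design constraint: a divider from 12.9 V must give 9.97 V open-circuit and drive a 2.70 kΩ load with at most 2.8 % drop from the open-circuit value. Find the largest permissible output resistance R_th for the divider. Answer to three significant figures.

Loading drop = R_th/(R_th + R_L) ≤ 0.0280, so R_th ≤ R_L · ε/(1−ε) = 2.70 kΩ × 0.0280/0.9720 = 77.8 Ω.
(Any R1, R2 with R2/(R1+R2) = 0.773 and R1‖R2 ≤ 77.8 Ω will meet the spec.)

R_th ≤ 77.8 Ω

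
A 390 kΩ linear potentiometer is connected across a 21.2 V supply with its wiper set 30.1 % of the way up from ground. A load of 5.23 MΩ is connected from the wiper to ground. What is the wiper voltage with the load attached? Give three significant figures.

The wiper splits the pot into (1−α)R = 272.6 kΩ above and αR = 117.4 kΩ below.
Lower section ‖ load = 114.8 kΩ.
V_wiper = 21.2 × 114.8/(272.6 + 114.8) = 6.28 V.

V ≈ 6.28 V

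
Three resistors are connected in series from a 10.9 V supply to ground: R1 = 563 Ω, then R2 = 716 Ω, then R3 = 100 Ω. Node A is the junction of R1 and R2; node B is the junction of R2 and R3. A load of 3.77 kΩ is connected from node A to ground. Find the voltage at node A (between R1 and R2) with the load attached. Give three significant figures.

Below node A the series string R2+R3 = 816.0 Ω sits in parallel with the 3770 Ω load: 670.8 Ω.
V_A = 10.9 × 670.8/(563 + 670.8) = 5.93 V.

V ≈ 5.93 V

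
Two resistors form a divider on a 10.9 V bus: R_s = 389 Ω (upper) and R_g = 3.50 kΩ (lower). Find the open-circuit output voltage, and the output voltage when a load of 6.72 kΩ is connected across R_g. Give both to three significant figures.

Open-circuit: V = 10.9 × 3500/(389 + 3500) = 9.81 V.
With the load, R_g becomes R_g‖R_L = 2301 Ω, so V = 10.9 × 2301/2690 = 9.32 V.

Unloaded: 9.81 V; loaded: 9.32 V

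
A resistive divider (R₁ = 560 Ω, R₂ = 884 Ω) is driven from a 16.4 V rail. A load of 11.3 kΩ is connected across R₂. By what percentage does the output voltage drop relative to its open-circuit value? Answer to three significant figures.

The divider's output (Thévenin) resistance is R₁‖R₂ = 342.8 Ω.
Fractional drop under load = R_th/(R_th + R_L) = 342.8 / (342.8 + 11300) = 0.02945.
So the output falls by 2.94 %.

2.94 %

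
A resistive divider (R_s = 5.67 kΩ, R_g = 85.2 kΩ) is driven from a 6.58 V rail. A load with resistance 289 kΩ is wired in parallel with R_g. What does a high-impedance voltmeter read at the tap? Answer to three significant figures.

V_out ≈ 6.06 V

The load sits in parallel with R_g: R_g‖R_L = (85.2 × 289) / (85.2 + 289) = 65.80 kΩ.
V_out = 6.58 × 65.80 / (5.67 + 65.80) = 6.58 × 65.80/71.47 = 6.06 V.
(Unloaded it would have been 6.17 V.)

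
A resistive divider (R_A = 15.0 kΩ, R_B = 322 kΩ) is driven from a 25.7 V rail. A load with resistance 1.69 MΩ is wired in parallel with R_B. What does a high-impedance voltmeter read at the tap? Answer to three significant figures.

The load sits in parallel with R_B: R_B‖R_L = (322 × 1690) / (322 + 1690) = 270.5 kΩ.
V_out = 25.7 × 270.5 / (15.0 + 270.5) = 25.7 × 270.5/285.5 = 24.3 V.

V_out ≈ 24.3 V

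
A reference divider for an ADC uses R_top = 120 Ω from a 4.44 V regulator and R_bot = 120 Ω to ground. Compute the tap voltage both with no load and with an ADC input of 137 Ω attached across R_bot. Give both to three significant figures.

Open-circuit: V = 4.44 × 120/(120 + 120) = 2.22 V.
With the load, R_bot becomes R_bot‖R_L = 63.97 Ω, so V = 4.44 × 63.97/184.0 = 1.54 V.

Unloaded: 2.22 V; loaded: 1.54 V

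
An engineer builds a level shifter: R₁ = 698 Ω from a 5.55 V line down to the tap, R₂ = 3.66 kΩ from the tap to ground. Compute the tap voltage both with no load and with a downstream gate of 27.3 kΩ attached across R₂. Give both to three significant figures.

Unloaded: 4.66 V; loaded: 4.56 V

Open-circuit: V = 5.55 × 3660/(698 + 3660) = 4.66 V.
With the load, R₂ becomes R₂‖R_L = 3227 Ω, so V = 5.55 × 3227/3925 = 4.56 V.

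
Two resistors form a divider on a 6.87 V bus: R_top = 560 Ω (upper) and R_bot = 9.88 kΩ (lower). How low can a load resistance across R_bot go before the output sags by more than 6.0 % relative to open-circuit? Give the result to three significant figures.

Output resistance R_th = R_top‖R_bot = (560 × 9880)/10440 = 530.0 Ω.
The fractional drop is R_th/(R_th + R_L); requiring this ≤ 0.0600 gives R_L ≥ R_th(1/0.0600 − 1) = 530.0 × 15.67 = 8.30 kΩ.

R_L(min) ≈ 8.30 kΩ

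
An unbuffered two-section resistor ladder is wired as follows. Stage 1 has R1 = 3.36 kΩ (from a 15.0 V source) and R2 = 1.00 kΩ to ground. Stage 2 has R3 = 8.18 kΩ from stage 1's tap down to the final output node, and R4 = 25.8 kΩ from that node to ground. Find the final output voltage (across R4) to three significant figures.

V_out ≈ 2.55 V

Stage 2 presents R3+R4 = 33.98 kΩ as a load on stage 1's tap.
Stage 1's lower leg becomes R2‖(R3+R4) = 0.9714 kΩ, so V_mid = 15.0 × 0.9714/4.331 = 3.364 V.
Stage 2 is itself unloaded: V_out = V_mid × R4/(R3+R4) = 3.364 × 25.8/33.98 = 2.55 V.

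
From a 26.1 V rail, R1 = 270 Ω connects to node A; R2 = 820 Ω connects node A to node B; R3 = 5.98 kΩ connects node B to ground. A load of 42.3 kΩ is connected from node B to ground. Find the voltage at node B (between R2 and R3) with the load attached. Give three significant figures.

V ≈ 21.6 V

At node B, R3 is in parallel with the load: R3‖R_L = 5239 Ω.
Below node A the resistance is R2 + (R3‖R_L) = 6059 Ω, so V_A = 26.1 × 6059/6329 = 24.99 V.
Then V_B = V_A × (R3‖R_L)/(R2 + R3‖R_L) = 24.99 × 5239/6059 = 21.6 V.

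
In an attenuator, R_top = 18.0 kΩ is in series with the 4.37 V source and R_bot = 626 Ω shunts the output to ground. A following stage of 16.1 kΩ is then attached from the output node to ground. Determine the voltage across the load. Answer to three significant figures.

V_out ≈ 0.142 V

The load sits in parallel with R_bot: R_bot‖R_L = (626 × 16100) / (626 + 16100) = 602.6 Ω.
V_out = 4.37 × 602.6 / (18000 + 602.6) = 4.37 × 602.6/18600 = 0.142 V.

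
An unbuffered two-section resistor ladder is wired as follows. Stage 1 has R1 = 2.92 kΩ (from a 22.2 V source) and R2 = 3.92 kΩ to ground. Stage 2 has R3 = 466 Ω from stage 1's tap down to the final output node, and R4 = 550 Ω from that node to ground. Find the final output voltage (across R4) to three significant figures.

V_out ≈ 2.60 V

Stage 2 presents R3+R4 = 1016 Ω as a load on stage 1's tap.
Stage 1's lower leg becomes R2‖(R3+R4) = 806.9 Ω, so V_mid = 22.2 × 806.9/3727 = 4.806 V.
Stage 2 is itself unloaded: V_out = V_mid × R4/(R3+R4) = 4.806 × 550/1016 = 2.60 V.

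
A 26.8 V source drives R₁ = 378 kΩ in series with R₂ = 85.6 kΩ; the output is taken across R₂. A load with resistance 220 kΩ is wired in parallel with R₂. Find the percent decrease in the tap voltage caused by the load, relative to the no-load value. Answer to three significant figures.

24.1 %

Unloaded V = 26.8 × 85.6/463.6 = 4.948 V.
Loaded: R₂‖R_L = 61.62 kΩ, giving V = 26.8 × 61.62/439.6 = 3.757 V.
Drop = (4.948 − 3.757) / 4.948 = 24.1 %.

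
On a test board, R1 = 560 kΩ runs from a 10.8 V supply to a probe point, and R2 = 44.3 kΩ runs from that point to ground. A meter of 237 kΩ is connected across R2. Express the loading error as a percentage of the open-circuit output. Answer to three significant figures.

14.8 %

The divider's output (Thévenin) resistance is R1‖R2 = 41.05 kΩ.
Fractional drop under load = R_th/(R_th + R_L) = 41.05 / (41.05 + 237) = 0.1476.
So the output falls by 14.8 %.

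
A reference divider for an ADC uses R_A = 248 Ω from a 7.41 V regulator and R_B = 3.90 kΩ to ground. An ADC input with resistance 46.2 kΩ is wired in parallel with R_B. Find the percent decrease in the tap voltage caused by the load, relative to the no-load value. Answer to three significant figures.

The divider's output (Thévenin) resistance is R_A‖R_B = 233.2 Ω.
Fractional drop under load = R_th/(R_th + R_L) = 233.2 / (233.2 + 46200) = 0.005022.
So the output falls by 0.502 %.

0.502 %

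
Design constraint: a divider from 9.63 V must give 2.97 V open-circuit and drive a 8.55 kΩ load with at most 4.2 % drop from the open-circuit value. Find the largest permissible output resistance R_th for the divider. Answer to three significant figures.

R_th ≤ 375 Ω

Loading drop = R_th/(R_th + R_L) ≤ 0.0420, so R_th ≤ R_L · ε/(1−ε) = 8.55 kΩ × 0.0420/0.9580 = 375 Ω.
(Any R1, R2 with R2/(R1+R2) = 0.308 and R1‖R2 ≤ 375 Ω will meet the spec.)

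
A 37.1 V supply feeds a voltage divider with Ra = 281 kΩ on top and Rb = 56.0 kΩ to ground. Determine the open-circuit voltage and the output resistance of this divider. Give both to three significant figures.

V_th is the open-circuit tap voltage: 37.1 × 56.0/(281 + 56.0) = 6.16 V.
With the supply zeroed, Ra and Rb appear in parallel from the tap: R_th = Ra‖Rb = (281 × 56.0)/337.0 = 46.7 kΩ.

V_th = 6.16 V, R_th = 46.7 kΩ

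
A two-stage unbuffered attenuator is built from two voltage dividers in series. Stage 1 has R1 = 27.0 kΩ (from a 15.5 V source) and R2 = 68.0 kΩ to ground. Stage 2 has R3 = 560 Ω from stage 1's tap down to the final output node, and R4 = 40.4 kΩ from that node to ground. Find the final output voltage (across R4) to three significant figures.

V_out ≈ 7.43 V

Stage 2 presents R3+R4 = 40960 Ω as a load on stage 1's tap.
Stage 1's lower leg becomes R2‖(R3+R4) = 25560 Ω, so V_mid = 15.5 × 25560/52560 = 7.538 V.
Stage 2 is itself unloaded: V_out = V_mid × R4/(R3+R4) = 7.538 × 40400/40960 = 7.43 V.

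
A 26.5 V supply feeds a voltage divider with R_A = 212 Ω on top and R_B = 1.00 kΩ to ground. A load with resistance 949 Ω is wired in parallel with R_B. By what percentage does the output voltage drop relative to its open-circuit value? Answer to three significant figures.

The divider's output (Thévenin) resistance is R_A‖R_B = 174.9 Ω.
Fractional drop under load = R_th/(R_th + R_L) = 174.9 / (174.9 + 949) = 0.1556.
So the output falls by 15.6 %.

15.6 %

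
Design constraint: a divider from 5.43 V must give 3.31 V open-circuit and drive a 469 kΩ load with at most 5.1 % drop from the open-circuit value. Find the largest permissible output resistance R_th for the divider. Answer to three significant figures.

R_th ≤ 25.2 kΩ

Loading drop = R_th/(R_th + R_L) ≤ 0.0510, so R_th ≤ R_L · ε/(1−ε) = 469 kΩ × 0.0510/0.9490 = 25.2 kΩ.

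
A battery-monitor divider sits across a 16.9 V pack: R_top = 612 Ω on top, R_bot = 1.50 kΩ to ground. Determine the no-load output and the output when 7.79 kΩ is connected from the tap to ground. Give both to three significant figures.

Unloaded: 12.0 V; loaded: 11.4 V

Open-circuit: V = 16.9 × 1500/(612 + 1500) = 12.0 V.
With the load, R_bot becomes R_bot‖R_L = 1258 Ω, so V = 16.9 × 1258/1870 = 11.4 V.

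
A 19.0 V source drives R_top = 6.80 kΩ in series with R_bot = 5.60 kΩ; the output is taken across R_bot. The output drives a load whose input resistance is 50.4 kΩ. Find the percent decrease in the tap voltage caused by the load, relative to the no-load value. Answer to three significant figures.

5.74 %

The divider's output (Thévenin) resistance is R_top‖R_bot = 3.071 kΩ.
Fractional drop under load = R_th/(R_th + R_L) = 3.071 / (3.071 + 50.4) = 0.05743.
So the output falls by 5.74 %.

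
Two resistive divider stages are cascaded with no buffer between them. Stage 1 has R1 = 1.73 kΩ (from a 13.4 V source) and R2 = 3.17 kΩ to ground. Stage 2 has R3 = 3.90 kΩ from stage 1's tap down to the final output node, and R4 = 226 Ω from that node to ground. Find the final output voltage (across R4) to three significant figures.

Stage 2 presents R3+R4 = 4126 Ω as a load on stage 1's tap.
Stage 1's lower leg becomes R2‖(R3+R4) = 1793 Ω, so V_mid = 13.4 × 1793/3523 = 6.819 V.
Stage 2 is itself unloaded: V_out = V_mid × R4/(R3+R4) = 6.819 × 226/4126 = 0.374 V.

V_out ≈ 0.374 V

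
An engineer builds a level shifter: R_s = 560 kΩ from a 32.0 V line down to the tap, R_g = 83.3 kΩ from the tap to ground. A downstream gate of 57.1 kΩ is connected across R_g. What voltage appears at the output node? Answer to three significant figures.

The load sits in parallel with R_g: R_g‖R_L = (83.3 × 57.1) / (83.3 + 57.1) = 33.88 kΩ.
V_out = 32.0 × 33.88 / (560 + 33.88) = 32.0 × 33.88/593.9 = 1.83 V.
(Unloaded it would have been 4.14 V.)

V_out ≈ 1.83 V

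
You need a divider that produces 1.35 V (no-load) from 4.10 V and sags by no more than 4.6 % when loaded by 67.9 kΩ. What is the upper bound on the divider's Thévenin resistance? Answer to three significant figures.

R_th ≤ 3.27 kΩ

Loading drop = R_th/(R_th + R_L) ≤ 0.0460, so R_th ≤ R_L · ε/(1−ε) = 67.9 kΩ × 0.0460/0.9540 = 3.27 kΩ.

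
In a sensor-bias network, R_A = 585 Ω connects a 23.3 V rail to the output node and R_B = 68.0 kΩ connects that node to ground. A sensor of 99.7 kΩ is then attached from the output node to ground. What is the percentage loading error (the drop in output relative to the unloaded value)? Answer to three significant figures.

The divider's output (Thévenin) resistance is R_A‖R_B = 580.0 Ω.
Fractional drop under load = R_th/(R_th + R_L) = 580.0 / (580.0 + 99700) = 0.005784.
So the output falls by 0.578 %.

0.578 %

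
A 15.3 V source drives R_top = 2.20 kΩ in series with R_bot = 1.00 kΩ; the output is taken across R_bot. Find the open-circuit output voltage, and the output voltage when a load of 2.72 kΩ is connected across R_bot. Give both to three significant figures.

Unloaded: 4.78 V; loaded: 3.82 V

Open-circuit: V = 15.3 × 1.00/(2.20 + 1.00) = 4.78 V.
With the load, R_bot becomes R_bot‖R_L = 0.7312 kΩ, so V = 15.3 × 0.7312/2.931 = 3.82 V.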